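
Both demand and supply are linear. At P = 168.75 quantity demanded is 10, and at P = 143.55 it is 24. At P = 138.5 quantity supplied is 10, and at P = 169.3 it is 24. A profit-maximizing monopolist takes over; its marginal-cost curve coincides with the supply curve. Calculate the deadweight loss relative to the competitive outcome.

59.41

Demand slope = (143.55 − 168.75)/(24 − 10) = −1.8, so P = 186.75 − 1.8Q.
Supply slope = (169.3 − 138.5)/(24 − 10) = 2.2, so P = 116.5 + 2.2Q.
Competitive equilibrium: 186.75 − 1.8Q = 116.5 + 2.2Q → Q* = 17.5625, P* = 155.1375.
Marginal revenue: MR = 186.75 − 3.6Q. Set MR = MC: 186.75 − 3.6Q = 116.5 + 2.2Q → Q_m = 12.1121.
Price P_m = 186.75 − 1.8·12.1121 = 164.9482; MC(Q_m) = 116.5 + 2.2·12.1121 = 143.1466.
Competitive Q* = 17.5625, so ΔQ = 5.4504; wedge = 164.9482 − 143.1466 = 21.8016.
Welfare loss = ½ × 5.4504 × 21.8016 = 59.41.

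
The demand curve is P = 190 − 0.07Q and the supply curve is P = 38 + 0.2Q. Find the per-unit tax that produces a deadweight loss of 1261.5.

Competitive equilibrium: 190 − 0.07Q = 38 + 0.2Q → Q* = 562.963, P* = 150.5926.
A tax t gives ΔQ = t/0.27 and wedge t, so DWL = t²/0.54.
t²/0.54 = 1261.5 → t² = 681.21 → t = 26.1.

26.1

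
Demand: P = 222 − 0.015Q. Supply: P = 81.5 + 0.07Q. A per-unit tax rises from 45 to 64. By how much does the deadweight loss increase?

Competitive equilibrium: 222 − 0.015Q = 81.5 + 0.07Q → Q* = 1652.9412, P* = 197.2059.
For a per-unit tax t: ΔQ = t/0.085, so DWL = ½·t·(t/0.085) = t²/0.17.
At t = 45: DWL = 11911.765. At t = 64: DWL = 24094.118.
Increase = 24094.118 − 11911.765 = 12182.35.

12182.35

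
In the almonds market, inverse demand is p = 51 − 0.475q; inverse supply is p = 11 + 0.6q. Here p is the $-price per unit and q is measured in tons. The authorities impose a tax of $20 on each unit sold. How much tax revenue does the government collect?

Competitive equilibrium: 51 − 0.475q = 11 + 0.6q → q* = 37.2093, p* = 33.3256.
With the tax, the buyer price exceeds the seller price by 20: (51 − 0.475q) − (11 + 0.6q) = 20 → q' = 18.6047.
Tax revenue = 20 × 18.6047 = $372.09.

$372.09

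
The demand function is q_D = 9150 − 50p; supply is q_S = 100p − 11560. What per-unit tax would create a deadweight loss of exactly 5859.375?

18.75

In inverse form: demand p = 183 − 0.02q, supply p = 115.6 + 0.01q.
Competitive equilibrium: 183 − 0.02q = 115.6 + 0.01q → q* = 2246.6667, p* = 138.0667.
A tax t gives Δq = t/0.03 and wedge t, so DWL = t²/0.06.
t²/0.06 = 5859.375 → t² = 351.5625 → t = 18.75.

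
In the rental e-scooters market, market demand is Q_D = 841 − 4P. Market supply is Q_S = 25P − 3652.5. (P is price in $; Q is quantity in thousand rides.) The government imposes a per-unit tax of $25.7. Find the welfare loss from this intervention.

$1138.78 thousand

In inverse form: demand P = 210.25 − 0.25Q, supply P = 146.1 + 0.04Q.
Competitive equilibrium: 210.25 − 0.25Q = 146.1 + 0.04Q → Q* = 221.2069, P* = 154.9483.
With the tax, the buyer price exceeds the seller price by 25.7: (210.25 − 0.25Q) − (146.1 + 0.04Q) = 25.7 → Q' = 132.5862.
ΔQ = 221.2069 − 132.5862 = 88.6207; the wedge equals the tax, 25.7.
Welfare loss = ½ × 88.6207 × 25.7 = $1138.78 thousand.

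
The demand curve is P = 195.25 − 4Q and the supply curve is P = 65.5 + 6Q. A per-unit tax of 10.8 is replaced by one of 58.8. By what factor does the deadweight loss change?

Competitive equilibrium: 195.25 − 4Q = 65.5 + 6Q → Q* = 12.975, P* = 143.35.
For a per-unit tax t: ΔQ = t/10, so DWL = ½·t·(t/10) = t²/20.
At t = 10.8: DWL = 5.832. At t = 58.8: DWL = 172.872.
Ratio = (58.8/10.8)² = 29.642.

29.642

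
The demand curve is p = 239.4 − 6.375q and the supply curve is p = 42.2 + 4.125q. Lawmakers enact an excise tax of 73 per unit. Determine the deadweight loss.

253.76

Competitive equilibrium: 239.4 − 6.375q = 42.2 + 4.125q → q* = 18.781, p* = 119.6714.
With the tax, the buyer price exceeds the seller price by 73: (239.4 − 6.375q) − (42.2 + 4.125q) = 73 → q' = 11.8286.
Δq = 18.781 − 11.8286 = 6.9524; the wedge equals the tax, 73.
DWL = ½ × 6.9524 × 73 = 253.76.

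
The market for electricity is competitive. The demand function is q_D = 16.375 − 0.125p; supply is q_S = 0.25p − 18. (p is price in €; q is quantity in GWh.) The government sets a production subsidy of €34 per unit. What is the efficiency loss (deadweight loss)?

In inverse form: demand p = 131 − 8q, supply p = 72 + 4q.
Competitive equilibrium: 131 − 8q = 72 + 4q → q* = 4.9167, p* = 91.6667.
The subsidy lowers effective supply by 34: p = 38 + 4q.
New quantity: 131 − 8q = 38 + 4q → q' = 7.75.
Overproduction Δq = 7.75 − 4.9167 = 2.8333; wedge = subsidy = 34.
The triangle = ½ × 2.8333 × 34 = €48.17.

€48.17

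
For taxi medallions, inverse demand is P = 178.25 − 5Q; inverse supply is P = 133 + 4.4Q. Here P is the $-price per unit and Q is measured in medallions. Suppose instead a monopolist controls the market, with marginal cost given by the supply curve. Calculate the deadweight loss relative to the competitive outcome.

Competitive equilibrium: 178.25 − 5Q = 133 + 4.4Q → Q* = 4.8138, P* = 154.1809.
Marginal revenue: MR = 178.25 − 10Q. Set MR = MC: 178.25 − 10Q = 133 + 4.4Q → Q_m = 3.1424.
Price P_m = 178.25 − 5·3.1424 = 162.538; MC(Q_m) = 133 + 4.4·3.1424 = 146.8266.
Competitive Q* = 4.8138, so ΔQ = 1.6714; wedge = 162.538 − 146.8266 = 15.7114.
DWL = ½ × 1.6714 × 15.7114 = $13.13.

$13.13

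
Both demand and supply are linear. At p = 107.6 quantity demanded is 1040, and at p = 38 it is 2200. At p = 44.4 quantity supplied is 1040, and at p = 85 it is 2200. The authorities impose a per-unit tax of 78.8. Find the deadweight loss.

32681.26

Demand slope = (38 − 107.6)/(2200 − 1040) = −0.06, so p = 170 − 0.06q.
Supply slope = (85 − 44.4)/(2200 − 1040) = 0.035, so p = 8 + 0.035q.
Competitive equilibrium: 170 − 0.06q = 8 + 0.035q → q* = 1705.2632, p* = 67.6842.
With the tax, the buyer price exceeds the seller price by 78.8: (170 − 0.06q) − (8 + 0.035q) = 78.8 → q' = 875.7895.
Δq = 1705.2632 − 875.7895 = 829.4737; the wedge equals the tax, 78.8.
Welfare loss = ½ × 829.4737 × 78.8 = 32681.26.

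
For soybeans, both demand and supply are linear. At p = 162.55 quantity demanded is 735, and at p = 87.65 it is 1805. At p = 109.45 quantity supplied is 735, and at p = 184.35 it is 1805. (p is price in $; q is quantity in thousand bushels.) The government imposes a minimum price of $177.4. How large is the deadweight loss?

Demand slope = (87.65 − 162.55)/(1805 − 735) = −0.07, so p = 214 − 0.07q.
Supply slope = (184.35 − 109.45)/(1805 − 735) = 0.07, so p = 58 + 0.07q.
Competitive equilibrium: 214 − 0.07q = 58 + 0.07q → q* = 1114.2857, p* = 136.
At the floor p = 177.4, quantity demanded = (214 − 177.4)/0.07 = 522.8571.
Sellers' marginal cost at q' = 522.8571: 58 + 0.07·522.8571 = 94.6.
Δq = 1114.2857 − 522.8571 = 591.4286; wedge = 177.4 − 94.6 = 82.8.
Deadweight loss = ½ × 591.4286 × 82.8 = $24485.14 thousand.

$24485.14 thousand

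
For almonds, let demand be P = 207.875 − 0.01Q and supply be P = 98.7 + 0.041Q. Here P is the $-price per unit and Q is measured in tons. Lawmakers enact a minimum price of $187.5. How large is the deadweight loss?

$271.51

Competitive equilibrium: 207.875 − 0.01Q = 98.7 + 0.041Q → Q* = 2140.6863, P* = 186.4681.
At the floor P = 187.5, quantity demanded = (207.875 − 187.5)/0.01 = 2037.5.
Sellers' marginal cost at Q' = 2037.5: 98.7 + 0.041·2037.5 = 182.2375.
ΔQ = 2140.6863 − 2037.5 = 103.1863; wedge = 187.5 − 182.2375 = 5.2625.
The triangle = ½ × 103.1863 × 5.2625 = $271.51.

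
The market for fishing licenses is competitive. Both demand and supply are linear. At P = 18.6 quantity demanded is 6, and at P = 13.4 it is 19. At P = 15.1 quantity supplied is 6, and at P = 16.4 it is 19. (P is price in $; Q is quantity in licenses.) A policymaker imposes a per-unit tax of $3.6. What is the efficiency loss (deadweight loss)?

Demand slope = (13.4 − 18.6)/(19 − 6) = −0.4, so P = 21 − 0.4Q.
Supply slope = (16.4 − 15.1)/(19 − 6) = 0.1, so P = 14.5 + 0.1Q.
Competitive equilibrium: 21 − 0.4Q = 14.5 + 0.1Q → Q* = 13, P* = 15.8.
With the tax, the buyer price exceeds the seller price by 3.6: (21 − 0.4Q) − (14.5 + 0.1Q) = 3.6 → Q' = 5.8.
ΔQ = 13 − 5.8 = 7.2; the wedge equals the tax, 3.6.
Deadweight loss = ½ × 7.2 × 3.6 = $12.96.

$12.96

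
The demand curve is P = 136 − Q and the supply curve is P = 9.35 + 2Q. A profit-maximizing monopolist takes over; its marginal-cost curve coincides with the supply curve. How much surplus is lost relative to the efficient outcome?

167.09

Competitive equilibrium: 136 − Q = 9.35 + 2Q → Q* = 42.2167, P* = 93.7833.
Marginal revenue: MR = 136 − 2Q. Set MR = MC: 136 − 2Q = 9.35 + 2Q → Q_m = 31.6625.
Price P_m = 136 − 1·31.6625 = 104.3375; MC(Q_m) = 9.35 + 2·31.6625 = 72.675.
Competitive Q* = 42.2167, so ΔQ = 10.5542; wedge = 104.3375 − 72.675 = 31.6625.
The triangle = ½ × 10.5542 × 31.6625 = 167.09.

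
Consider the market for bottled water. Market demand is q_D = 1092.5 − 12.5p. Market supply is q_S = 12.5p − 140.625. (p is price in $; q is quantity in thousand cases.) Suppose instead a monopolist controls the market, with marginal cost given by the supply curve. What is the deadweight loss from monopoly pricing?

$2013.48 thousand

In inverse form: demand p = 87.4 − 0.08q, supply p = 11.25 + 0.08q.
Competitive equilibrium: 87.4 − 0.08q = 11.25 + 0.08q → q* = 475.9375, p* = 49.325.
Marginal revenue: MR = 87.4 − 0.16q. Set MR = MC: 87.4 − 0.16q = 11.25 + 0.08q → q_m = 317.2917.
Price p_m = 87.4 − 0.08·317.2917 = 62.0167; MC(q_m) = 11.25 + 0.08·317.2917 = 36.6333.
Competitive q* = 475.9375, so Δq = 158.6458; wedge = 62.0167 − 36.6333 = 25.3834.
The triangle = ½ × 158.6458 × 25.3834 = $2013.48 thousand.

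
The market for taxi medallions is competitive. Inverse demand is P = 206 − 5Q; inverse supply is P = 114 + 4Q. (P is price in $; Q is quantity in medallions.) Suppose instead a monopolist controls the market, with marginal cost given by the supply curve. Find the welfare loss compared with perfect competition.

$59.98

Competitive equilibrium: 206 − 5Q = 114 + 4Q → Q* = 10.2222, P* = 154.8889.
Marginal revenue: MR = 206 − 10Q. Set MR = MC: 206 − 10Q = 114 + 4Q → Q_m = 6.5714.
Price P_m = 206 − 5·6.5714 = 173.143; MC(Q_m) = 114 + 4·6.5714 = 140.2856.
Competitive Q* = 10.2222, so ΔQ = 3.6508; wedge = 173.143 − 140.2856 = 32.8574.
The triangle = ½ × 3.6508 × 32.8574 = $59.98.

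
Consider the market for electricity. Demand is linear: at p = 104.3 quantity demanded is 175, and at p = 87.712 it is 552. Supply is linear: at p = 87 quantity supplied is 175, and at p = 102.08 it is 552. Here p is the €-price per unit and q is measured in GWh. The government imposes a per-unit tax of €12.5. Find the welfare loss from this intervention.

Demand slope = (87.712 − 104.3)/(552 − 175) = −0.044, so p = 112 − 0.044q.
Supply slope = (102.08 − 87)/(552 − 175) = 0.04, so p = 80 + 0.04q.
Competitive equilibrium: 112 − 0.044q = 80 + 0.04q → q* = 380.9524, p* = 95.2381.
With the tax, the buyer price exceeds the seller price by 12.5: (112 − 0.044q) − (80 + 0.04q) = 12.5 → q' = 232.1429.
Δq = 380.9524 − 232.1429 = 148.8095; the wedge equals the tax, 12.5.
Deadweight loss = ½ × 148.8095 × 12.5 = €930.06.

€930.06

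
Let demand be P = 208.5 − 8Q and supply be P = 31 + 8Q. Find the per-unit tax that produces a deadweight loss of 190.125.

78

Competitive equilibrium: 208.5 − 8Q = 31 + 8Q → Q* = 11.0938, P* = 119.75.
A tax t gives ΔQ = t/16 and wedge t, so DWL = t²/32.
t²/32 = 190.125 → t² = 6084 → t = 78.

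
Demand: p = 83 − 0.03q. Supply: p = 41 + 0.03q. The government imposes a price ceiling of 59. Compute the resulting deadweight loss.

Competitive equilibrium: 83 − 0.03q = 41 + 0.03q → q* = 700, p* = 62.
At the ceiling p = 59, quantity supplied = (59 − 41)/0.03 = 600.
Willingness to pay at q' = 600: 83 − 0.03·600 = 65.
Δq = 700 − 600 = 100; wedge = 65 − 59 = 6.
The triangle = ½ × 100 × 6 = 300.

300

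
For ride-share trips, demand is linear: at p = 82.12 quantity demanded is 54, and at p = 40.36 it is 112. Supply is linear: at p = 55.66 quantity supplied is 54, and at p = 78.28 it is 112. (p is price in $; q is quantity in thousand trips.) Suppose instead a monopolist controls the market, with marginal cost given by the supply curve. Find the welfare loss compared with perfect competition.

$520.52 thousand

Demand slope = (40.36 − 82.12)/(112 − 54) = −0.72, so p = 121 − 0.72q.
Supply slope = (78.28 − 55.66)/(112 − 54) = 0.39, so p = 34.6 + 0.39q.
Competitive equilibrium: 121 − 0.72q = 34.6 + 0.39q → q* = 77.8378, p* = 64.9568.
Marginal revenue: MR = 121 − 1.44q. Set MR = MC: 121 − 1.44q = 34.6 + 0.39q → q_m = 47.2131.
Price p_m = 121 − 0.72·47.2131 = 87.0066; MC(q_m) = 34.6 + 0.39·47.2131 = 53.0131.
Competitive q* = 77.8378, so Δq = 30.6247; wedge = 87.0066 − 53.0131 = 33.9935.
DWL = ½ × 30.6247 × 33.9935 = $520.52 thousand.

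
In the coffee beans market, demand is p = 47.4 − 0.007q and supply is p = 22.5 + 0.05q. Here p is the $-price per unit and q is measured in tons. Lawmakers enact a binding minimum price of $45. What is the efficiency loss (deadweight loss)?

$251.75

Competitive equilibrium: 47.4 − 0.007q = 22.5 + 0.05q → q* = 436.84211, p* = 44.34211.
At the floor p = 45, quantity demanded = (47.4 − 45)/0.007 = 342.85714.
Sellers' marginal cost at q' = 342.85714: 22.5 + 0.05·342.85714 = 39.64286.
Δq = 436.84211 − 342.85714 = 93.98497; wedge = 45 − 39.64286 = 5.35714.
Welfare loss = ½ × 93.98497 × 5.35714 = $251.75.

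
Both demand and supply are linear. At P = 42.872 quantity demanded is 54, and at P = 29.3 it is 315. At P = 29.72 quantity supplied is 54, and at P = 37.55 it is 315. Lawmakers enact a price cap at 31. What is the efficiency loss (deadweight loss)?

568.21

Demand slope = (29.3 − 42.872)/(315 − 54) = −0.052, so P = 45.68 − 0.052Q.
Supply slope = (37.55 − 29.72)/(315 − 54) = 0.03, so P = 28.1 + 0.03Q.
Competitive equilibrium: 45.68 − 0.052Q = 28.1 + 0.03Q → Q* = 214.3902, P* = 34.5317.
At the ceiling P = 31, quantity supplied = (31 − 28.1)/0.03 = 96.6667.
Willingness to pay at Q' = 96.6667: 45.68 − 0.052·96.6667 = 40.6533.
ΔQ = 214.3902 − 96.6667 = 117.7235; wedge = 40.6533 − 31 = 9.6533.
Deadweight loss = ½ × 117.7235 × 9.6533 = 568.21.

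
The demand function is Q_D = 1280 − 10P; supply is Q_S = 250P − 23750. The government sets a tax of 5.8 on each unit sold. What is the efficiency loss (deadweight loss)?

161.73

In inverse form: demand P = 128 − 0.1Q, supply P = 95 + 0.004Q.
Competitive equilibrium: 128 − 0.1Q = 95 + 0.004Q → Q* = 317.3077, P* = 96.2692.
With the tax, the buyer price exceeds the seller price by 5.8: (128 − 0.1Q) − (95 + 0.004Q) = 5.8 → Q' = 261.5385.
ΔQ = 317.3077 − 261.5385 = 55.7692; the wedge equals the tax, 5.8.
The triangle = ½ × 55.7692 × 5.8 = 161.73.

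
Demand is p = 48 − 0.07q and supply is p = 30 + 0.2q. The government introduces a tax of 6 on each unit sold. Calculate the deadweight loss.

Competitive equilibrium: 48 − 0.07q = 30 + 0.2q → q* = 66.6667, p* = 43.3333.
With the tax, the buyer price exceeds the seller price by 6: (48 − 0.07q) − (30 + 0.2q) = 6 → q' = 44.4444.
Δq = 66.6667 − 44.4444 = 22.2223; the wedge equals the tax, 6.
Deadweight loss = ½ × 22.2223 × 6 = 66.67.

66.67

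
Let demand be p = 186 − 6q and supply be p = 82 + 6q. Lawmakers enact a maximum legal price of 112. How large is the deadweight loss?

Competitive equilibrium: 186 − 6q = 82 + 6q → q* = 8.6667, p* = 134.
At the ceiling p = 112, quantity supplied = (112 − 82)/6 = 5.
Willingness to pay at q' = 5: 186 − 6·5 = 156.
Δq = 8.6667 − 5 = 3.6667; wedge = 156 − 112 = 44.
Welfare loss = ½ × 3.6667 × 44 = 80.67.

80.67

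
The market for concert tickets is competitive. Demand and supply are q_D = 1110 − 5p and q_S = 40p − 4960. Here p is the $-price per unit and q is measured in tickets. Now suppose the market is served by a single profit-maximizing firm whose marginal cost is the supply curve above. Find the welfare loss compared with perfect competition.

$4726.31

In inverse form: demand p = 222 − 0.2q, supply p = 124 + 0.025q.
Competitive equilibrium: 222 − 0.2q = 124 + 0.025q → q* = 435.5556, p* = 134.8889.
Marginal revenue: MR = 222 − 0.4q. Set MR = MC: 222 − 0.4q = 124 + 0.025q → q_m = 230.5882.
Price p_m = 222 − 0.2·230.5882 = 175.8824; MC(q_m) = 124 + 0.025·230.5882 = 129.7647.
Competitive q* = 435.5556, so Δq = 204.9674; wedge = 175.8824 − 129.7647 = 46.1177.
DWL = ½ × 204.9674 × 46.1177 = $4726.31.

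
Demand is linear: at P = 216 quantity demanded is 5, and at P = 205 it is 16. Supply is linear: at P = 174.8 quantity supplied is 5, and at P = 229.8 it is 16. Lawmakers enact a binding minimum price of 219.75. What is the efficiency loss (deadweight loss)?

338.14

Demand slope = (205 − 216)/(16 − 5) = −1, so P = 221 − Q.
Supply slope = (229.8 − 174.8)/(16 − 5) = 5, so P = 149.8 + 5Q.
Competitive equilibrium: 221 − Q = 149.8 + 5Q → Q* = 11.8667, P* = 209.1333.
At the floor P = 219.75, quantity demanded = (221 − 219.75)/1 = 1.25.
Sellers' marginal cost at Q' = 1.25: 149.8 + 5·1.25 = 156.05.
ΔQ = 11.8667 − 1.25 = 10.6167; wedge = 219.75 − 156.05 = 63.7.
The triangle = ½ × 10.6167 × 63.7 = 338.14.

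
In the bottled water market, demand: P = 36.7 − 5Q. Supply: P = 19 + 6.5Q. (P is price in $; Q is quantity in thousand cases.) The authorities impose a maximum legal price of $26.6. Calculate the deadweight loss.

Competitive equilibrium: 36.7 − 5Q = 19 + 6.5Q → Q* = 1.5391, P* = 29.0043.
At the ceiling P = 26.6, quantity supplied = (26.6 − 19)/6.5 = 1.1692.
Willingness to pay at Q' = 1.1692: 36.7 − 5·1.1692 = 30.854.
ΔQ = 1.5391 − 1.1692 = 0.3699; wedge = 30.854 − 26.6 = 4.254.
Deadweight loss = ½ × 0.3699 × 4.254 = $0.79 thousand.

$0.79 thousand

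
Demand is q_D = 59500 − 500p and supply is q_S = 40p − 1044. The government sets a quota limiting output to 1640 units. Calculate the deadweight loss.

43776.01

In inverse form: demand p = 119 − 0.002q, supply p = 26.1 + 0.025q.
Competitive equilibrium: 119 − 0.002q = 26.1 + 0.025q → q* = 3440.7407, p* = 112.1185.
At q = 1640: demand price = 119 − 0.002·1640 = 115.72; supply price = 26.1 + 0.025·1640 = 67.1.
Δq = 3440.7407 − 1640 = 1800.7407; wedge = 115.72 − 67.1 = 48.62.
Deadweight loss = ½ × 1800.7407 × 48.62 = 43776.01.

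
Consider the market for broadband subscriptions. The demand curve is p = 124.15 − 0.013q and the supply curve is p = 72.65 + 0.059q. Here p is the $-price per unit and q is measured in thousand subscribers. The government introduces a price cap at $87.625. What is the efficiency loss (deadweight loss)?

Competitive equilibrium: 124.15 − 0.013q = 72.65 + 0.059q → q* = 715.2778, p* = 114.8514.
At the ceiling p = 87.625, quantity supplied = (87.625 − 72.65)/0.059 = 253.8136.
Willingness to pay at q' = 253.8136: 124.15 − 0.013·253.8136 = 120.8504.
Δq = 715.2778 − 253.8136 = 461.4642; wedge = 120.8504 − 87.625 = 33.2254.
Welfare loss = ½ × 461.4642 × 33.2254 = $7666.17 thousand.

$7666.17 thousand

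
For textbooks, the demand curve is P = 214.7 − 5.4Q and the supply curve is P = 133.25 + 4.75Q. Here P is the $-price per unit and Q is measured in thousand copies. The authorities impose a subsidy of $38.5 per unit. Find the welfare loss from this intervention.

$73.02 thousand

Competitive equilibrium: 214.7 − 5.4Q = 133.25 + 4.75Q → Q* = 8.0246, P* = 171.367.
The subsidy lowers effective supply by 38.5: P = 94.75 + 4.75Q.
New quantity: 214.7 − 5.4Q = 94.75 + 4.75Q → Q' = 11.8177.
Overproduction ΔQ = 11.8177 − 8.0246 = 3.7931; wedge = subsidy = 38.5.
DWL = ½ × 3.7931 × 38.5 = $73.02 thousand.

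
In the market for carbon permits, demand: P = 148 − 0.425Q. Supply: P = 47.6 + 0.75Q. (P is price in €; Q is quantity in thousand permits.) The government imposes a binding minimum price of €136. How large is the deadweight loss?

Competitive equilibrium: 148 − 0.425Q = 47.6 + 0.75Q → Q* = 85.4468, P* = 111.6851.
At the floor P = 136, quantity demanded = (148 − 136)/0.425 = 28.2353.
Sellers' marginal cost at Q' = 28.2353: 47.6 + 0.75·28.2353 = 68.7765.
ΔQ = 85.4468 − 28.2353 = 57.2115; wedge = 136 − 68.7765 = 67.2235.
The triangle = ½ × 57.2115 × 67.2235 = €1922.98 thousand.

€1922.98 thousand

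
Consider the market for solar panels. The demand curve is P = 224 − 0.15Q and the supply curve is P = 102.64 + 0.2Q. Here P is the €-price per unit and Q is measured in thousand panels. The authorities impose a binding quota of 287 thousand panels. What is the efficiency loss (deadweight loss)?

Competitive equilibrium: 224 − 0.15Q = 102.64 + 0.2Q → Q* = 346.7429, P* = 171.9886.
At Q = 287: demand price = 224 − 0.15·287 = 180.95; supply price = 102.64 + 0.2·287 = 160.04.
ΔQ = 346.7429 − 287 = 59.7429; wedge = 180.95 − 160.04 = 20.91.
The triangle = ½ × 59.7429 × 20.91 = €624.61 thousand.

€624.61 thousand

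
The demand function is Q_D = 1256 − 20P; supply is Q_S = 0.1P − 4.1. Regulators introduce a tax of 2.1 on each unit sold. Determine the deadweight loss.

In inverse form: demand P = 62.8 − 0.05Q, supply P = 41 + 10Q.
Competitive equilibrium: 62.8 − 0.05Q = 41 + 10Q → Q* = 2.1692, P* = 62.6915.
With the tax, the buyer price exceeds the seller price by 2.1: (62.8 − 0.05Q) − (41 + 10Q) = 2.1 → Q' = 1.9602.
ΔQ = 2.1692 − 1.9602 = 0.209; the wedge equals the tax, 2.1.
DWL = ½ × 0.209 × 2.1 = 0.22.

0.22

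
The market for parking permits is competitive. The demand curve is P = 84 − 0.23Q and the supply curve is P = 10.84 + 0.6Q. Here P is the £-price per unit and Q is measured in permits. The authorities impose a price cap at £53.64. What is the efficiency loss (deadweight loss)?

Competitive equilibrium: 84 − 0.23Q = 10.84 + 0.6Q → Q* = 88.1446, P* = 63.7267.
At the ceiling P = 53.64, quantity supplied = (53.64 − 10.84)/0.6 = 71.3333.
Willingness to pay at Q' = 71.3333: 84 − 0.23·71.3333 = 67.5933.
ΔQ = 88.1446 − 71.3333 = 16.8113; wedge = 67.5933 − 53.64 = 13.9533.
DWL = ½ × 16.8113 × 13.9533 = £117.29.

£117.29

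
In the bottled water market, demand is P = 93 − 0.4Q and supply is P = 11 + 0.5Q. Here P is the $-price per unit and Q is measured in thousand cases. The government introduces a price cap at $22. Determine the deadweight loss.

Competitive equilibrium: 93 − 0.4Q = 11 + 0.5Q → Q* = 91.1111, P* = 56.5556.
At the ceiling P = 22, quantity supplied = (22 − 11)/0.5 = 22.
Willingness to pay at Q' = 22: 93 − 0.4·22 = 84.2.
ΔQ = 91.1111 − 22 = 69.1111; wedge = 84.2 − 22 = 62.2.
The triangle = ½ × 69.1111 × 62.2 = $2149.36 thousand.

$2149.36 thousand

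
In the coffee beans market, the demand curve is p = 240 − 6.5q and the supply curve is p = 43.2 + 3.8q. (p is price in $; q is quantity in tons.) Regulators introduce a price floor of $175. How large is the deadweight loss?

Competitive equilibrium: 240 − 6.5q = 43.2 + 3.8q → q* = 19.1068, p* = 115.8058.
At the floor p = 175, quantity demanded = (240 − 175)/6.5 = 10.
Sellers' marginal cost at q' = 10: 43.2 + 3.8·10 = 81.2.
Δq = 19.1068 − 10 = 9.1068; wedge = 175 − 81.2 = 93.8.
Welfare loss = ½ × 9.1068 × 93.8 = $427.11.

$427.11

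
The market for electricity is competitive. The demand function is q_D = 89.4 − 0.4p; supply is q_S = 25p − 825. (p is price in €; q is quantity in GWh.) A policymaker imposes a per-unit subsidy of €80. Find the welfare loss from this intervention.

In inverse form: demand p = 223.5 − 2.5q, supply p = 33 + 0.04q.
Competitive equilibrium: 223.5 − 2.5q = 33 + 0.04q → q* = 75, p* = 36.
The subsidy lowers effective supply by 80: p = 0.04q − 47.
New quantity: 223.5 − 2.5q = 0.04q − 47 → q' = 106.4961.
Overproduction Δq = 106.4961 − 75 = 31.4961; wedge = subsidy = 80.
DWL = ½ × 31.4961 × 80 = €1259.84.

€1259.84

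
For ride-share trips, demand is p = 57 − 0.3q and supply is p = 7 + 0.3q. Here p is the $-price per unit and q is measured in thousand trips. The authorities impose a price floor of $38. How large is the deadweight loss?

Competitive equilibrium: 57 − 0.3q = 7 + 0.3q → q* = 83.3333, p* = 32.
At the floor p = 38, quantity demanded = (57 − 38)/0.3 = 63.3333.
Sellers' marginal cost at q' = 63.3333: 7 + 0.3·63.3333 = 26.
Δq = 83.3333 − 63.3333 = 20; wedge = 38 − 26 = 12.
DWL = ½ × 20 × 12 = $120 thousand.

$120 thousand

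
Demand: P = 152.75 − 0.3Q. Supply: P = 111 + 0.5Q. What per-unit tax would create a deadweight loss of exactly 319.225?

Competitive equilibrium: 152.75 − 0.3Q = 111 + 0.5Q → Q* = 52.1875, P* = 137.0938.
A tax t gives ΔQ = t/0.8 and wedge t, so DWL = t²/1.6.
t²/1.6 = 319.225 → t² = 510.76 → t = 22.6.

22.6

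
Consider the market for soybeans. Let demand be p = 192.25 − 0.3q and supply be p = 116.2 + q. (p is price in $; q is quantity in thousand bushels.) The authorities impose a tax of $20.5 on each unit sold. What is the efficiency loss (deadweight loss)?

Competitive equilibrium: 192.25 − 0.3q = 116.2 + q → q* = 58.5, p* = 174.7.
With the tax, the buyer price exceeds the seller price by 20.5: (192.25 − 0.3q) − (116.2 + q) = 20.5 → q' = 42.7308.
Δq = 58.5 − 42.7308 = 15.7692; the wedge equals the tax, 20.5.
DWL = ½ × 15.7692 × 20.5 = $161.63 thousand.

$161.63 thousand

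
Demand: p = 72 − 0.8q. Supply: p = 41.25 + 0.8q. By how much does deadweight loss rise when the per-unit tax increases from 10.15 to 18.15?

70.75

Competitive equilibrium: 72 − 0.8q = 41.25 + 0.8q → q* = 19.2188, p* = 56.625.
For a per-unit tax t: Δq = t/1.6, so DWL = ½·t·(t/1.6) = t²/3.2.
At t = 10.15: DWL = 32.195. At t = 18.15: DWL = 102.945.
Increase = 102.945 − 32.195 = 70.75.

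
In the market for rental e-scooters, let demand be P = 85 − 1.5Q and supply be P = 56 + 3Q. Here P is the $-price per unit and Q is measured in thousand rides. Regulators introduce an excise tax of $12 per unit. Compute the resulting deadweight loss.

Competitive equilibrium: 85 − 1.5Q = 56 + 3Q → Q* = 6.4444, P* = 75.3333.
With the tax, the buyer price exceeds the seller price by 12: (85 − 1.5Q) − (56 + 3Q) = 12 → Q' = 3.7778.
ΔQ = 6.4444 − 3.7778 = 2.6666; the wedge equals the tax, 12.
Deadweight loss = ½ × 2.6666 × 12 = $16 thousand.

$16 thousand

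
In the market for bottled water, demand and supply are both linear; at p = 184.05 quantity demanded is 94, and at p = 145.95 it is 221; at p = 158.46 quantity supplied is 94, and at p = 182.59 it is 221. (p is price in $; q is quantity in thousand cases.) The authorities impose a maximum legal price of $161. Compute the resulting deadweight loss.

Demand slope = (145.95 − 184.05)/(221 − 94) = −0.3, so p = 212.25 − 0.3q.
Supply slope = (182.59 − 158.46)/(221 − 94) = 0.19, so p = 140.6 + 0.19q.
Competitive equilibrium: 212.25 − 0.3q = 140.6 + 0.19q → q* = 146.2245, p* = 168.3827.
At the ceiling p = 161, quantity supplied = (161 − 140.6)/0.19 = 107.3684.
Willingness to pay at q' = 107.3684: 212.25 − 0.3·107.3684 = 180.0395.
Δq = 146.2245 − 107.3684 = 38.8561; wedge = 180.0395 − 161 = 19.0395.
Welfare loss = ½ × 38.8561 × 19.0395 = $369.90 thousand.

$369.90 thousand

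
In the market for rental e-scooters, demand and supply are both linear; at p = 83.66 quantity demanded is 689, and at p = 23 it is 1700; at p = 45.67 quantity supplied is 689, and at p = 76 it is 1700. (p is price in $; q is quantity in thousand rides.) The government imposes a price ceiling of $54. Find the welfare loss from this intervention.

Demand slope = (23 − 83.66)/(1700 − 689) = −0.06, so p = 125 − 0.06q.
Supply slope = (76 − 45.67)/(1700 − 689) = 0.03, so p = 25 + 0.03q.
Competitive equilibrium: 125 − 0.06q = 25 + 0.03q → q* = 1111.1111, p* = 58.3333.
At the ceiling p = 54, quantity supplied = (54 − 25)/0.03 = 966.6667.
Willingness to pay at q' = 966.6667: 125 − 0.06·966.6667 = 67.
Δq = 1111.1111 − 966.6667 = 144.4444; wedge = 67 − 54 = 13.
Deadweight loss = ½ × 144.4444 × 13 = $938.89 thousand.

$938.89 thousand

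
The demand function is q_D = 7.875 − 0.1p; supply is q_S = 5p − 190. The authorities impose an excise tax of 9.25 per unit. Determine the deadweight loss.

In inverse form: demand p = 78.75 − 10q, supply p = 38 + 0.2q.
Competitive equilibrium: 78.75 − 10q = 38 + 0.2q → q* = 3.9951, p* = 38.799.
With the tax, the buyer price exceeds the seller price by 9.25: (78.75 − 10q) − (38 + 0.2q) = 9.25 → q' = 3.0882.
Δq = 3.9951 − 3.0882 = 0.9069; the wedge equals the tax, 9.25.
Welfare loss = ½ × 0.9069 × 9.25 = 4.19.

4.19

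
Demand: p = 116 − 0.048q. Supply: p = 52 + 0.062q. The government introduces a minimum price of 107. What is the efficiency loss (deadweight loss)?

8551.78

Competitive equilibrium: 116 − 0.048q = 52 + 0.062q → q* = 581.8182, p* = 88.0727.
At the floor p = 107, quantity demanded = (116 − 107)/0.048 = 187.5.
Sellers' marginal cost at q' = 187.5: 52 + 0.062·187.5 = 63.625.
Δq = 581.8182 − 187.5 = 394.3182; wedge = 107 − 63.625 = 43.375.
DWL = ½ × 394.3182 × 43.375 = 8551.78.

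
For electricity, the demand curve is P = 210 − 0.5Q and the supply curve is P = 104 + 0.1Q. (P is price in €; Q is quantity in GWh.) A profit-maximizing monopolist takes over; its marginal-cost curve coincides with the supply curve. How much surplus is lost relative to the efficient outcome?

Competitive equilibrium: 210 − 0.5Q = 104 + 0.1Q → Q* = 176.6667, P* = 121.6667.
Marginal revenue: MR = 210 − Q. Set MR = MC: 210 − Q = 104 + 0.1Q → Q_m = 96.3636.
Price P_m = 210 − 0.5·96.3636 = 161.8182; MC(Q_m) = 104 + 0.1·96.3636 = 113.6364.
Competitive Q* = 176.6667, so ΔQ = 80.3031; wedge = 161.8182 − 113.6364 = 48.1818.
Welfare loss = ½ × 80.3031 × 48.1818 = €1934.57.

€1934.57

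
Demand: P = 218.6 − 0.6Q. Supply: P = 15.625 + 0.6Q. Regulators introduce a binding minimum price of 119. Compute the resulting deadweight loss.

5.94

Competitive equilibrium: 218.6 − 0.6Q = 15.625 + 0.6Q → Q* = 169.1458, P* = 117.1125.
At the floor P = 119, quantity demanded = (218.6 − 119)/0.6 = 166.
Sellers' marginal cost at Q' = 166: 15.625 + 0.6·166 = 115.225.
ΔQ = 169.1458 − 166 = 3.1458; wedge = 119 − 115.225 = 3.775.
Welfare loss = ½ × 3.1458 × 3.775 = 5.94.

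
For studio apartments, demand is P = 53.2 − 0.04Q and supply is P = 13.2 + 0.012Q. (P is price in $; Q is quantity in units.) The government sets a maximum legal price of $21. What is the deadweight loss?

$369.62

Competitive equilibrium: 53.2 − 0.04Q = 13.2 + 0.012Q → Q* = 769.2308, P* = 22.4308.
At the ceiling P = 21, quantity supplied = (21 − 13.2)/0.012 = 650.
Willingness to pay at Q' = 650: 53.2 − 0.04·650 = 27.2.
ΔQ = 769.2308 − 650 = 119.2308; wedge = 27.2 − 21 = 6.2.
DWL = ½ × 119.2308 × 6.2 = $369.62.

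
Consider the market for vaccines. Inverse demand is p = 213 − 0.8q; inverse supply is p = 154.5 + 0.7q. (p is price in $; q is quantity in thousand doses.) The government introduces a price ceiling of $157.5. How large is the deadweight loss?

Competitive equilibrium: 213 − 0.8q = 154.5 + 0.7q → q* = 39, p* = 181.8.
At the ceiling p = 157.5, quantity supplied = (157.5 − 154.5)/0.7 = 4.2857.
Willingness to pay at q' = 4.2857: 213 − 0.8·4.2857 = 209.5714.
Δq = 39 − 4.2857 = 34.7143; wedge = 209.5714 − 157.5 = 52.0714.
DWL = ½ × 34.7143 × 52.0714 = $903.81 thousand.

$903.81 thousand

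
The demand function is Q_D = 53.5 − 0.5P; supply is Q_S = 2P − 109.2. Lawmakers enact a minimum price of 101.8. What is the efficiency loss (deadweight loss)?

In inverse form: demand P = 107 − 2Q, supply P = 54.6 + 0.5Q.
Competitive equilibrium: 107 − 2Q = 54.6 + 0.5Q → Q* = 20.96, P* = 65.08.
At the floor P = 101.8, quantity demanded = (107 − 101.8)/2 = 2.6.
Sellers' marginal cost at Q' = 2.6: 54.6 + 0.5·2.6 = 55.9.
ΔQ = 20.96 − 2.6 = 18.36; wedge = 101.8 − 55.9 = 45.9.
DWL = ½ × 18.36 × 45.9 = 421.362.

421.362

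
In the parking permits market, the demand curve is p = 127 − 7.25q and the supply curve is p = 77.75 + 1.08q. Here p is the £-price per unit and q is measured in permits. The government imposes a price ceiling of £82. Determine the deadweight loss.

Competitive equilibrium: 127 − 7.25q = 77.75 + 1.08q → q* = 5.9124, p* = 84.1354.
At the ceiling p = 82, quantity supplied = (82 − 77.75)/1.08 = 3.9352.
Willingness to pay at q' = 3.9352: 127 − 7.25·3.9352 = 98.4698.
Δq = 5.9124 − 3.9352 = 1.9772; wedge = 98.4698 − 82 = 16.4698.
DWL = ½ × 1.9772 × 16.4698 = £16.28.

£16.28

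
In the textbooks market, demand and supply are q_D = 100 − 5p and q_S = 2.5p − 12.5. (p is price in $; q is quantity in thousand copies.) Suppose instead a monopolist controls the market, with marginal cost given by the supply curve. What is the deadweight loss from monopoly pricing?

In inverse form: demand p = 20 − 0.2q, supply p = 5 + 0.4q.
Competitive equilibrium: 20 − 0.2q = 5 + 0.4q → q* = 25, p* = 15.
Marginal revenue: MR = 20 − 0.4q. Set MR = MC: 20 − 0.4q = 5 + 0.4q → q_m = 18.75.
Price p_m = 20 − 0.2·18.75 = 16.25; MC(q_m) = 5 + 0.4·18.75 = 12.5.
Competitive q* = 25, so Δq = 6.25; wedge = 16.25 − 12.5 = 3.75.
Deadweight loss = ½ × 6.25 × 3.75 = $11.72 thousand.

$11.72 thousand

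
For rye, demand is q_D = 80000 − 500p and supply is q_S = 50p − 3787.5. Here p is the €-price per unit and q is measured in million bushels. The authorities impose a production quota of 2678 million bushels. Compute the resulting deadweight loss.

In inverse form: demand p = 160 − 0.002q, supply p = 75.75 + 0.02q.
Competitive equilibrium: 160 − 0.002q = 75.75 + 0.02q → q* = 3829.5455, p* = 152.3409.
At q = 2678: demand price = 160 − 0.002·2678 = 154.644; supply price = 75.75 + 0.02·2678 = 129.31.
Δq = 3829.5455 − 2678 = 1151.5455; wedge = 154.644 − 129.31 = 25.334.
Welfare loss = ½ × 1151.5455 × 25.334 = €14586.63 million.

€14586.63 million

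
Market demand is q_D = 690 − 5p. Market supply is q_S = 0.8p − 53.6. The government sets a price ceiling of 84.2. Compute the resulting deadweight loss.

898.59

In inverse form: demand p = 138 − 0.2q, supply p = 67 + 1.25q.
Competitive equilibrium: 138 − 0.2q = 67 + 1.25q → q* = 48.9655, p* = 128.2069.
At the ceiling p = 84.2, quantity supplied = (84.2 − 67)/1.25 = 13.76.
Willingness to pay at q' = 13.76: 138 − 0.2·13.76 = 135.248.
Δq = 48.9655 − 13.76 = 35.2055; wedge = 135.248 − 84.2 = 51.048.
Welfare loss = ½ × 35.2055 × 51.048 = 898.59.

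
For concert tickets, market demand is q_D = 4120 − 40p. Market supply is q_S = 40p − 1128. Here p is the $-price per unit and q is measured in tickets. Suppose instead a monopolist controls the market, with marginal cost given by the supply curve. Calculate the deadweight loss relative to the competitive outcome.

In inverse form: demand p = 103 − 0.025q, supply p = 28.2 + 0.025q.
Competitive equilibrium: 103 − 0.025q = 28.2 + 0.025q → q* = 1496, p* = 65.6.
Marginal revenue: MR = 103 − 0.05q. Set MR = MC: 103 − 0.05q = 28.2 + 0.025q → q_m = 997.33333.
Price p_m = 103 − 0.025·997.33333 = 78.06667; MC(q_m) = 28.2 + 0.025·997.33333 = 53.13333.
Competitive q* = 1496, so Δq = 498.66667; wedge = 78.06667 − 53.13333 = 24.93334.
Deadweight loss = ½ × 498.66667 × 24.93334 = $6216.71.

$6216.71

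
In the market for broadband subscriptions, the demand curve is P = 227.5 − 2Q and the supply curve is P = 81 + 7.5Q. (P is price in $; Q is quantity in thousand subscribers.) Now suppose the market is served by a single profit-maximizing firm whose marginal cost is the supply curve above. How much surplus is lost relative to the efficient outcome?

$34.17 thousand

Competitive equilibrium: 227.5 − 2Q = 81 + 7.5Q → Q* = 15.4211, P* = 196.6579.
Marginal revenue: MR = 227.5 − 4Q. Set MR = MC: 227.5 − 4Q = 81 + 7.5Q → Q_m = 12.7391.
Price P_m = 227.5 − 2·12.7391 = 202.0218; MC(Q_m) = 81 + 7.5·12.7391 = 176.5433.
Competitive Q* = 15.4211, so ΔQ = 2.682; wedge = 202.0218 − 176.5433 = 25.4785.
DWL = ½ × 2.682 × 25.4785 = $34.17 thousand.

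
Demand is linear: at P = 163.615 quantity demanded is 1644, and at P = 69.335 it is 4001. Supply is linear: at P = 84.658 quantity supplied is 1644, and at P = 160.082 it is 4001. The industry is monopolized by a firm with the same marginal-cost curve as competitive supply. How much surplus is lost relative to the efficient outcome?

Demand slope = (69.335 − 163.615)/(4001 − 1644) = −0.04, so P = 229.375 − 0.04Q.
Supply slope = (160.082 − 84.658)/(4001 − 1644) = 0.032, so P = 32.05 + 0.032Q.
Competitive equilibrium: 229.375 − 0.04Q = 32.05 + 0.032Q → Q* = 2740.625, P* = 119.75.
Marginal revenue: MR = 229.375 − 0.08Q. Set MR = MC: 229.375 − 0.08Q = 32.05 + 0.032Q → Q_m = 1761.83036.
Price P_m = 229.375 − 0.04·1761.83036 = 158.90179; MC(Q_m) = 32.05 + 0.032·1761.83036 = 88.42857.
Competitive Q* = 2740.625, so ΔQ = 978.79464; wedge = 158.90179 − 88.42857 = 70.47322.
Deadweight loss = ½ × 978.79464 × 70.47322 = 34489.40.

34489.40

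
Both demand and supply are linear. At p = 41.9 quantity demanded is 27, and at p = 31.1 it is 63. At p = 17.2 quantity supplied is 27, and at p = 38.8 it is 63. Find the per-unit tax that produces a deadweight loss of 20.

Demand slope = (31.1 − 41.9)/(63 − 27) = −0.3, so p = 50 − 0.3q.
Supply slope = (38.8 − 17.2)/(63 − 27) = 0.6, so p = 1 + 0.6q.
Competitive equilibrium: 50 − 0.3q = 1 + 0.6q → q* = 54.4444, p* = 33.6667.
A tax t gives Δq = t/0.9 and wedge t, so DWL = t²/1.8.
t²/1.8 = 20 → t² = 36 → t = 6.

6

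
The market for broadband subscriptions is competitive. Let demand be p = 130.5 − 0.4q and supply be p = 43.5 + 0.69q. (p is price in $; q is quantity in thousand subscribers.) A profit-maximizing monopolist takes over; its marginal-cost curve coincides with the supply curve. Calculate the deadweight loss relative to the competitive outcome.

Competitive equilibrium: 130.5 − 0.4q = 43.5 + 0.69q → q* = 79.8165, p* = 98.5734.
Marginal revenue: MR = 130.5 − 0.8q. Set MR = MC: 130.5 − 0.8q = 43.5 + 0.69q → q_m = 58.3893.
Price p_m = 130.5 − 0.4·58.3893 = 107.1443; MC(q_m) = 43.5 + 0.69·58.3893 = 83.7886.
Competitive q* = 79.8165, so Δq = 21.4272; wedge = 107.1443 − 83.7886 = 23.3557.
DWL = ½ × 21.4272 × 23.3557 = $250.22 thousand.

$250.22 thousand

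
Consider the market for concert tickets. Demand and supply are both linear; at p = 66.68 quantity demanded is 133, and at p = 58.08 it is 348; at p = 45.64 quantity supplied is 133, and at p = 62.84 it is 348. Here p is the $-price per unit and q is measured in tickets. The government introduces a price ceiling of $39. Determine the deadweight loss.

Demand slope = (58.08 − 66.68)/(348 − 133) = −0.04, so p = 72 − 0.04q.
Supply slope = (62.84 − 45.64)/(348 − 133) = 0.08, so p = 35 + 0.08q.
Competitive equilibrium: 72 − 0.04q = 35 + 0.08q → q* = 308.3333, p* = 59.6667.
At the ceiling p = 39, quantity supplied = (39 − 35)/0.08 = 50.
Willingness to pay at q' = 50: 72 − 0.04·50 = 70.
Δq = 308.3333 − 50 = 258.3333; wedge = 70 − 39 = 31.
Deadweight loss = ½ × 258.3333 × 31 = $4004.17.

$4004.17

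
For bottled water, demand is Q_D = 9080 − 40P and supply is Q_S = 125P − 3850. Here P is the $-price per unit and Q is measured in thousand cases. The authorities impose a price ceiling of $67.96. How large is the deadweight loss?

In inverse form: demand P = 227 − 0.025Q, supply P = 30.8 + 0.008Q.
Competitive equilibrium: 227 − 0.025Q = 30.8 + 0.008Q → Q* = 5945.4545, P* = 78.3636.
At the ceiling P = 67.96, quantity supplied = (67.96 − 30.8)/0.008 = 4645.
Willingness to pay at Q' = 4645: 227 − 0.025·4645 = 110.875.
ΔQ = 5945.4545 − 4645 = 1300.4545; wedge = 110.875 − 67.96 = 42.915.
Welfare loss = ½ × 1300.4545 × 42.915 = $27904.50 thousand.

$27904.50 thousand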